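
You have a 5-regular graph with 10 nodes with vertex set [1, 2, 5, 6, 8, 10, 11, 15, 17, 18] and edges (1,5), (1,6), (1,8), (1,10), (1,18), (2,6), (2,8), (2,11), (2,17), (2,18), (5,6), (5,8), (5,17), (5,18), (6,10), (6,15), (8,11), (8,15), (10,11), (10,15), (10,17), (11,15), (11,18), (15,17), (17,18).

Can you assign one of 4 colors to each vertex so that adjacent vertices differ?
A valid 4-coloring: color 1: [2, 5, 10]; color 2: [1, 11, 17]; color 3: [6, 8, 18]; color 4: [15].
(χ(G) = 4 ≤ 4.)

Yes, G is 4-colorable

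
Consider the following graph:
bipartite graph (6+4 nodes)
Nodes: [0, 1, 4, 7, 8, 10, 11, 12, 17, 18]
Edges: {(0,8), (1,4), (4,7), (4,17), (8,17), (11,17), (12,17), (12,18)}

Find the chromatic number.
Clique number ω(G) = 2 (lower bound: χ ≥ ω).
The graph is bipartite (no odd cycle), so 2 colors suffice: χ(G) = 2.
A valid 2-coloring: color 1: [0, 1, 7, 10, 17, 18]; color 2: [4, 8, 11, 12].

χ(G) = 2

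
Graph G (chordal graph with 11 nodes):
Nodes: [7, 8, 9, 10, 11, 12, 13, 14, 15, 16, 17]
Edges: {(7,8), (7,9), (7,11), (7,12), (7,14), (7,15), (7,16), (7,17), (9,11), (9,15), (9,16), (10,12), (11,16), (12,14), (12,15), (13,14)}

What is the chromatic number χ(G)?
χ(G) = 4

Clique number ω(G) = 4 (lower bound: χ ≥ ω).
The clique on [7, 9, 11, 16] has size 4, forcing χ ≥ 4, and the coloring below uses 4 colors, so χ(G) = 4.
A valid 4-coloring: color 1: [7, 10, 13]; color 2: [8, 9, 12, 17]; color 3: [11, 14, 15]; color 4: [16].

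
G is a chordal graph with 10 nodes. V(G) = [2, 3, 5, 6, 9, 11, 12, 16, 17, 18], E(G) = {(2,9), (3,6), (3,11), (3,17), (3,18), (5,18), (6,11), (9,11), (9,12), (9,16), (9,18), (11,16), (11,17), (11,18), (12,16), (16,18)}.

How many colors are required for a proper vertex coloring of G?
Clique number ω(G) = 4 (lower bound: χ ≥ ω).
The clique on [9, 11, 16, 18] has size 4, forcing χ ≥ 4, and the coloring below uses 4 colors, so χ(G) = 4.
A valid 4-coloring: color 1: [2, 5, 11, 12]; color 2: [3, 9]; color 3: [6, 17, 18]; color 4: [16].

χ(G) = 4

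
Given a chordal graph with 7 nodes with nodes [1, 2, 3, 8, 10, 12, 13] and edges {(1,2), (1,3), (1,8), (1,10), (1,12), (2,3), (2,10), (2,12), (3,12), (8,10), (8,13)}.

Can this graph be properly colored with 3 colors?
No, G is not 3-colorable

The clique on vertices [1, 2, 3, 12] has size 4 > 3, so it alone needs 4 colors.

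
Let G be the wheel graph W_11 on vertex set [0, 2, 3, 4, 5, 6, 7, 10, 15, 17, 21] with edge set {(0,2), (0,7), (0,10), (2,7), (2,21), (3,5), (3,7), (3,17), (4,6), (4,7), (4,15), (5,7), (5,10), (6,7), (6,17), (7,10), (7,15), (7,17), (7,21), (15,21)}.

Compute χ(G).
χ(G) = 3

Clique number ω(G) = 3 (lower bound: χ ≥ ω).
The clique on [0, 7, 10] has size 3, forcing χ ≥ 3, and the coloring below uses 3 colors, so χ(G) = 3.
A valid 3-coloring: color 1: [7]; color 2: [0, 4, 5, 17, 21]; color 3: [2, 3, 6, 10, 15].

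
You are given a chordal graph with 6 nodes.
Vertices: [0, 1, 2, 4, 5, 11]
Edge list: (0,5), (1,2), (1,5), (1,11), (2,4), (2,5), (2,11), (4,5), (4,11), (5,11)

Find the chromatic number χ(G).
Clique number ω(G) = 4 (lower bound: χ ≥ ω).
The clique on [1, 2, 5, 11] has size 4, forcing χ ≥ 4, and the coloring below uses 4 colors, so χ(G) = 4.
A valid 4-coloring: color 1: [5]; color 2: [0, 11]; color 3: [2]; color 4: [1, 4].

χ(G) = 4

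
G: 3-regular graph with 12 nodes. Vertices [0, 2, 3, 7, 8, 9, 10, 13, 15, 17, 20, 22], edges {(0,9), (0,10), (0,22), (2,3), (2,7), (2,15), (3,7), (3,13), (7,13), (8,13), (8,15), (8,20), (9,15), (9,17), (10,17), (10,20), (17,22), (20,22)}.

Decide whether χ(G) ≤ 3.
A valid 3-coloring: color 1: [0, 3, 15, 17, 20]; color 2: [2, 9, 10, 13, 22]; color 3: [7, 8].
(χ(G) = 3 ≤ 3.)

Yes, G is 3-colorable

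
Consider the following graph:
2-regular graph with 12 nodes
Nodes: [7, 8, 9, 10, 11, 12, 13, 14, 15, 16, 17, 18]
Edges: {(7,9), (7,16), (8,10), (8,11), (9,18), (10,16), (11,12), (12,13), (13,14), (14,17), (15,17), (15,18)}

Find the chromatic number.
χ(G) = 2

Clique number ω(G) = 2 (lower bound: χ ≥ ω).
The graph is bipartite (no odd cycle), so 2 colors suffice: χ(G) = 2.
A valid 2-coloring: color 1: [8, 9, 12, 14, 15, 16]; color 2: [7, 10, 11, 13, 17, 18].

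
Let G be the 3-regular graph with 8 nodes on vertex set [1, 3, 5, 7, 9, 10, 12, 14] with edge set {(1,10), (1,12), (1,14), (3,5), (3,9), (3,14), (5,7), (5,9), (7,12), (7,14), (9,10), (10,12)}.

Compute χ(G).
Clique number ω(G) = 3 (lower bound: χ ≥ ω).
The clique on [1, 10, 12] has size 3, forcing χ ≥ 3, and the coloring below uses 3 colors, so χ(G) = 3.
A valid 3-coloring: color 1: [5, 10, 14]; color 2: [9, 12]; color 3: [1, 3, 7].

χ(G) = 3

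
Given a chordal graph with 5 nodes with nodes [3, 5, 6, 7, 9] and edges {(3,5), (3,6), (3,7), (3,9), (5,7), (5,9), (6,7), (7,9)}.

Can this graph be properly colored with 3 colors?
No, G is not 3-colorable

The clique on vertices [3, 5, 7, 9] has size 4 > 3, so it alone needs 4 colors.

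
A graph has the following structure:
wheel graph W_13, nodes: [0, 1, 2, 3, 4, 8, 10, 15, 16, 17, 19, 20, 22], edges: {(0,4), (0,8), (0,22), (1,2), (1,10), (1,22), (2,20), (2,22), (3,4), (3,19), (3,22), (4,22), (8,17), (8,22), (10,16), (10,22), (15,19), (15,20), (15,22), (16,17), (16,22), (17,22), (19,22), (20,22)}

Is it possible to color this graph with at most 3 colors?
Yes, G is 3-colorable

A valid 3-coloring: color 1: [22]; color 2: [1, 4, 8, 16, 19, 20]; color 3: [0, 2, 3, 10, 15, 17].
(χ(G) = 3 ≤ 3.)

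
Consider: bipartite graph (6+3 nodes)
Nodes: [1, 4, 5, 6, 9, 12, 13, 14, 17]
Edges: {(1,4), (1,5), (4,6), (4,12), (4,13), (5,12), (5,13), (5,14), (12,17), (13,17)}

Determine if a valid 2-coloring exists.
A valid 2-coloring: color 1: [4, 5, 9, 17]; color 2: [1, 6, 12, 13, 14].
(χ(G) = 2 ≤ 2.)

Yes, G is 2-colorable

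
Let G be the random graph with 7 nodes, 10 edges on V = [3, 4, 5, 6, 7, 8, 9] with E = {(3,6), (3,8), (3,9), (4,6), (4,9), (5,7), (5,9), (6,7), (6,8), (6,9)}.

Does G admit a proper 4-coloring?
A valid 4-coloring: color 1: [5, 6]; color 2: [7, 8, 9]; color 3: [3, 4].
(χ(G) = 3 ≤ 4.)

Yes, G is 4-colorable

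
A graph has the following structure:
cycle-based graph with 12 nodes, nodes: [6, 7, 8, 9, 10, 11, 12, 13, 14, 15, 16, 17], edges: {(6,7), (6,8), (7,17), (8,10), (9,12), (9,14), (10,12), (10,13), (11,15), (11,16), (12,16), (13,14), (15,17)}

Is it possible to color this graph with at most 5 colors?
Yes, G is 5-colorable

A valid 5-coloring: color 1: [6, 11, 12, 13, 17]; color 2: [7, 10, 14, 15, 16]; color 3: [8, 9].
(χ(G) = 3 ≤ 5.)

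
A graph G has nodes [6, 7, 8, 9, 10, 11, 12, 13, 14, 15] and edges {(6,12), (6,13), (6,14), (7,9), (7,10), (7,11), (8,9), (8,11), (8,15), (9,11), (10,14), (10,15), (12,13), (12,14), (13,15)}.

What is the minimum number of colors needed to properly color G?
χ(G) = 3

Clique number ω(G) = 3 (lower bound: χ ≥ ω).
The clique on [6, 12, 13] has size 3, forcing χ ≥ 3, and the coloring below uses 3 colors, so χ(G) = 3.
A valid 3-coloring: color 1: [6, 9, 10]; color 2: [7, 8, 13, 14]; color 3: [11, 12, 15].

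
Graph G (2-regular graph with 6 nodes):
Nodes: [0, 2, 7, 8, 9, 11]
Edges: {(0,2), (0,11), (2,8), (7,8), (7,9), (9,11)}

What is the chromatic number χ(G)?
Clique number ω(G) = 2 (lower bound: χ ≥ ω).
The graph is bipartite (no odd cycle), so 2 colors suffice: χ(G) = 2.
A valid 2-coloring: color 1: [2, 7, 11]; color 2: [0, 8, 9].

χ(G) = 2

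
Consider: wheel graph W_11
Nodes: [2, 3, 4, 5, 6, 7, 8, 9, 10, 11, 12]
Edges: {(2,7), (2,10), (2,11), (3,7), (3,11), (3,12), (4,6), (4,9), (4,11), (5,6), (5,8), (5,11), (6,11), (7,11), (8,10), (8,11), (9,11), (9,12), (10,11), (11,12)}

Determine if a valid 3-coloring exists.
Yes, G is 3-colorable

A valid 3-coloring: color 1: [11]; color 2: [4, 5, 7, 10, 12]; color 3: [2, 3, 6, 8, 9].
(χ(G) = 3 ≤ 3.)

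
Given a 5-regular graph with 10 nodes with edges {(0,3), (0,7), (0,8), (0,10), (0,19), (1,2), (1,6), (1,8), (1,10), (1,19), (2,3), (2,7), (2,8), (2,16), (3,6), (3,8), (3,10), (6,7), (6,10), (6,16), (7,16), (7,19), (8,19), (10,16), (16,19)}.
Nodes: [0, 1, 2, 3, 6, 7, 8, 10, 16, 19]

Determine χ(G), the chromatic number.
χ(G) = 4

Clique number ω(G) = 3 (lower bound: χ ≥ ω).
Odd cycle [1, 2, 3, 0, 19] needs 3 colors (χ ≥ 3).
Vertex 8 is adjacent to every vertex of [0, 1, 2, 3, 19], which already need 3 colors among themselves, so 8 needs a new color (χ ≥ 4).
The coloring below uses 4 colors, so χ(G) = 4.
A valid 4-coloring: color 1: [2, 6, 19]; color 2: [7, 8, 10]; color 3: [0, 1, 16]; color 4: [3].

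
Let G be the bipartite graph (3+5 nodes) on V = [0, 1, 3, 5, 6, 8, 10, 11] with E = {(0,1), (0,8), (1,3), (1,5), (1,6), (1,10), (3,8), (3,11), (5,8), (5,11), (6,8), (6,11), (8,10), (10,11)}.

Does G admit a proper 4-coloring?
Yes, G is 4-colorable

A valid 4-coloring: color 1: [1, 8, 11]; color 2: [0, 3, 5, 6, 10].
(χ(G) = 2 ≤ 4.)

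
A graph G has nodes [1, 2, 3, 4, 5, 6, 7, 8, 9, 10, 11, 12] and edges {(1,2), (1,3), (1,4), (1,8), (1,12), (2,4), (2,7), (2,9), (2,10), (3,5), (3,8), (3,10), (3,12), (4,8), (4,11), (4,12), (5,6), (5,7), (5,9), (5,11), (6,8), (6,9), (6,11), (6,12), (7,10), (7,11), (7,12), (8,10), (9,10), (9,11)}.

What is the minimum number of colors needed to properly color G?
χ(G) = 4

Clique number ω(G) = 4 (lower bound: χ ≥ ω).
The clique on [5, 6, 9, 11] has size 4, forcing χ ≥ 4, and the coloring below uses 4 colors, so χ(G) = 4.
A valid 4-coloring: color 1: [3, 4, 7, 9]; color 2: [1, 6, 10]; color 3: [2, 5, 8, 12]; color 4: [11].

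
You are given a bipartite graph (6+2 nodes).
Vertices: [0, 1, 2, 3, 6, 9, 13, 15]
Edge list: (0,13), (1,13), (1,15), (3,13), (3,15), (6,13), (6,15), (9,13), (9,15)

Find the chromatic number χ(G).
Clique number ω(G) = 2 (lower bound: χ ≥ ω).
The graph is bipartite (no odd cycle), so 2 colors suffice: χ(G) = 2.
A valid 2-coloring: color 1: [2, 13, 15]; color 2: [0, 1, 3, 6, 9].

χ(G) = 2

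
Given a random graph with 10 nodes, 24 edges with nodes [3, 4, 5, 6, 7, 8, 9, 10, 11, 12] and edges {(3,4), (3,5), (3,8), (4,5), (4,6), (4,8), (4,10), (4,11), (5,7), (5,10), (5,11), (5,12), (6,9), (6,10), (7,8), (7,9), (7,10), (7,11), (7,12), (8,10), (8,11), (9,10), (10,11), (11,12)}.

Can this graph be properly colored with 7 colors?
Yes, G is 7-colorable

A valid 7-coloring: color 1: [3, 10, 12]; color 2: [5, 6, 8]; color 3: [4, 7]; color 4: [9, 11].
(χ(G) = 4 ≤ 7.)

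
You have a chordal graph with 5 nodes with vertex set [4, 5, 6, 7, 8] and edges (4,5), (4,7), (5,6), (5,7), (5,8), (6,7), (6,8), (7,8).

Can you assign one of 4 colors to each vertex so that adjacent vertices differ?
Yes, G is 4-colorable

A valid 4-coloring: color 1: [7]; color 2: [5]; color 3: [4, 8]; color 4: [6].
(χ(G) = 4 ≤ 4.)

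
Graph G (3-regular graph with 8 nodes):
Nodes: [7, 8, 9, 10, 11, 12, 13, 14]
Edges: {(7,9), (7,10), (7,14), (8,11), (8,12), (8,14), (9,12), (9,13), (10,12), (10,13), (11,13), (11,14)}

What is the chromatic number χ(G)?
Clique number ω(G) = 3 (lower bound: χ ≥ ω).
The clique on [8, 11, 14] has size 3, forcing χ ≥ 3, and the coloring below uses 3 colors, so χ(G) = 3.
A valid 3-coloring: color 1: [8, 9, 10]; color 2: [7, 11, 12]; color 3: [13, 14].

χ(G) = 3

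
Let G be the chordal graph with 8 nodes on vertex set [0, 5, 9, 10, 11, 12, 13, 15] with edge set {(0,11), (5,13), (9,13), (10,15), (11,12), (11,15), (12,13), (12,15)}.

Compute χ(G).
Clique number ω(G) = 3 (lower bound: χ ≥ ω).
The clique on [11, 12, 15] has size 3, forcing χ ≥ 3, and the coloring below uses 3 colors, so χ(G) = 3.
A valid 3-coloring: color 1: [0, 13, 15]; color 2: [5, 9, 10, 11]; color 3: [12].

χ(G) = 3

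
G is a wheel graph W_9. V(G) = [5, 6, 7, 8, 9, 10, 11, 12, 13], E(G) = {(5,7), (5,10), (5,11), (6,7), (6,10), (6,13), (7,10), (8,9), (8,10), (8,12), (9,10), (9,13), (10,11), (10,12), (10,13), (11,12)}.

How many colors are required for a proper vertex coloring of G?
χ(G) = 3

Clique number ω(G) = 3 (lower bound: χ ≥ ω).
The clique on [5, 10, 11] has size 3, forcing χ ≥ 3, and the coloring below uses 3 colors, so χ(G) = 3.
A valid 3-coloring: color 1: [10]; color 2: [7, 8, 11, 13]; color 3: [5, 6, 9, 12].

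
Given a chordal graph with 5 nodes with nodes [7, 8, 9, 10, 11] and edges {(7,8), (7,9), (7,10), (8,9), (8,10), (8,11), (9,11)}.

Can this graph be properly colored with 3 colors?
Yes, G is 3-colorable

A valid 3-coloring: color 1: [8]; color 2: [9, 10]; color 3: [7, 11].
(χ(G) = 3 ≤ 3.)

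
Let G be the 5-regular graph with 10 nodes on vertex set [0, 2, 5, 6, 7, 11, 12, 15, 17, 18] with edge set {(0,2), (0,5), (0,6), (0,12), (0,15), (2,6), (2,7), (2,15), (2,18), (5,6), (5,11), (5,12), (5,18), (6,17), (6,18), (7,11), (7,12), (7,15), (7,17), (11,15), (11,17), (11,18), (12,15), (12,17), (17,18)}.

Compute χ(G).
χ(G) = 4

Clique number ω(G) = 3 (lower bound: χ ≥ ω).
Odd cycle [15, 12, 5, 6, 2] needs 3 colors (χ ≥ 3).
Vertex 0 is adjacent to every vertex of [2, 5, 6, 12, 15], which already need 3 colors among themselves, so 0 needs a new color (χ ≥ 4).
The coloring below uses 4 colors, so χ(G) = 4.
A valid 4-coloring: color 1: [6, 11, 12]; color 2: [2, 5, 17]; color 3: [0, 7, 18]; color 4: [15].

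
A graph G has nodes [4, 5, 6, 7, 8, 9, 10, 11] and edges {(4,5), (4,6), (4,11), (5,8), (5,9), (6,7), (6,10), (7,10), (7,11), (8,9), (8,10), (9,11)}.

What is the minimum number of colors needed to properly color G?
χ(G) = 3

Clique number ω(G) = 3 (lower bound: χ ≥ ω).
The clique on [6, 7, 10] has size 3, forcing χ ≥ 3, and the coloring below uses 3 colors, so χ(G) = 3.
A valid 3-coloring: color 1: [4, 7, 9]; color 2: [5, 10, 11]; color 3: [6, 8].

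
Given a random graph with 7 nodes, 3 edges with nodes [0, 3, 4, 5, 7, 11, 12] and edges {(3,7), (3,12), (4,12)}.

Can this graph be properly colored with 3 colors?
Yes, G is 3-colorable

A valid 3-coloring: color 1: [0, 5, 7, 11, 12]; color 2: [3, 4].
(χ(G) = 2 ≤ 3.)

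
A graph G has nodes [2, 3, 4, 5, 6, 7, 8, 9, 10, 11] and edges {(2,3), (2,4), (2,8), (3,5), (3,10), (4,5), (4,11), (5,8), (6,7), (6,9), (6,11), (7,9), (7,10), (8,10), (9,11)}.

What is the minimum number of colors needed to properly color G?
Clique number ω(G) = 3 (lower bound: χ ≥ ω).
The clique on [6, 9, 11] has size 3, forcing χ ≥ 3, and the coloring below uses 3 colors, so χ(G) = 3.
A valid 3-coloring: color 1: [3, 7, 8, 11]; color 2: [4, 6, 10]; color 3: [2, 5, 9].

χ(G) = 3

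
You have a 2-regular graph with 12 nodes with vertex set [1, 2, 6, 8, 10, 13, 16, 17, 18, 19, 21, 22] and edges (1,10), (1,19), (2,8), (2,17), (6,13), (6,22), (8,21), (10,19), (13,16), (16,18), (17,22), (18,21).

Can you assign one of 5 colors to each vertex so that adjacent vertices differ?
Yes, G is 5-colorable

A valid 5-coloring: color 1: [1, 2, 13, 18, 22]; color 2: [6, 16, 17, 19, 21]; color 3: [8, 10].
(χ(G) = 3 ≤ 5.)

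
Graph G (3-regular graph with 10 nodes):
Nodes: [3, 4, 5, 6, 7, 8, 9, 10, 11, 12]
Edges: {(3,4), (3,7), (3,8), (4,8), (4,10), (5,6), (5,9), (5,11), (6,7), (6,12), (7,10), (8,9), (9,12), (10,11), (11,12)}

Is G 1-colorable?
The clique on vertices [3, 4, 8] has size 3 > 1, so it alone needs 3 colors.

No, G is not 1-colorable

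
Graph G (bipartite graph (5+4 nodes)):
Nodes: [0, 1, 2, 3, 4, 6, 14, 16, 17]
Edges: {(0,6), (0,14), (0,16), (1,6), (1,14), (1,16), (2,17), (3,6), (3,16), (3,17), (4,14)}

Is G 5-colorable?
Yes, G is 5-colorable

A valid 5-coloring: color 1: [0, 1, 2, 3, 4]; color 2: [6, 14, 16, 17].
(χ(G) = 2 ≤ 5.)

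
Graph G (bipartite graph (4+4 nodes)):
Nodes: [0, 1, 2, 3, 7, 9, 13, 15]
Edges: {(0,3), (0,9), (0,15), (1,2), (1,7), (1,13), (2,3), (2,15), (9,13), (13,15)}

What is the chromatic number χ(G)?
Clique number ω(G) = 2 (lower bound: χ ≥ ω).
The graph is bipartite (no odd cycle), so 2 colors suffice: χ(G) = 2.
A valid 2-coloring: color 1: [0, 2, 7, 13]; color 2: [1, 3, 9, 15].

χ(G) = 2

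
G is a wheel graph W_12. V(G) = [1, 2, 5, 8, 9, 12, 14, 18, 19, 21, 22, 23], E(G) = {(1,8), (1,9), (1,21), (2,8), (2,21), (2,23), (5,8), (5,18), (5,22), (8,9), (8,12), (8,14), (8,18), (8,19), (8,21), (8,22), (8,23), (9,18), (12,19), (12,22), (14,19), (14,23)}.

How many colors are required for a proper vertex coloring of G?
χ(G) = 4

Clique number ω(G) = 3 (lower bound: χ ≥ ω).
Odd cycle [14, 23, 2, 21, 1, 9, 18, 5, 22, 12, 19] needs 3 colors (χ ≥ 3).
Vertex 8 is adjacent to every vertex of [1, 2, 5, 9, 12, 14, 18, 19, 21, 22, 23], which already need 3 colors among themselves, so 8 needs a new color (χ ≥ 4).
The coloring below uses 4 colors, so χ(G) = 4.
A valid 4-coloring: color 1: [8]; color 2: [1, 2, 12, 14, 18]; color 3: [5, 9, 19, 21, 23]; color 4: [22].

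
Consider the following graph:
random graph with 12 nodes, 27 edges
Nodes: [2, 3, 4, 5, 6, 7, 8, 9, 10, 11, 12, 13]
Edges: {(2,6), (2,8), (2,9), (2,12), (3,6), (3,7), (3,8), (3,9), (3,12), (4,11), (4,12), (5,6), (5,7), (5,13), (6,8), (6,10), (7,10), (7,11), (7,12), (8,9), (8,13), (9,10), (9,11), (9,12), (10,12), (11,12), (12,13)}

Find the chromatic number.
Clique number ω(G) = 3 (lower bound: χ ≥ ω).
The clique on [2, 8, 9] has size 3, forcing χ ≥ 3, and the coloring below uses 3 colors, so χ(G) = 3.
A valid 3-coloring: color 1: [5, 8, 12]; color 2: [4, 6, 7, 9, 13]; color 3: [2, 3, 10, 11].

χ(G) = 3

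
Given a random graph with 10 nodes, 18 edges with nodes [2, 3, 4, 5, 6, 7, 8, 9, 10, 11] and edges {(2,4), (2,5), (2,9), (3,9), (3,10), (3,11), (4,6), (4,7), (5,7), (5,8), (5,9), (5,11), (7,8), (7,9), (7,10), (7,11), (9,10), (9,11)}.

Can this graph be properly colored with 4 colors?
A valid 4-coloring: color 1: [4, 8, 9]; color 2: [2, 3, 6, 7]; color 3: [5, 10]; color 4: [11].
(χ(G) = 4 ≤ 4.)

Yes, G is 4-colorable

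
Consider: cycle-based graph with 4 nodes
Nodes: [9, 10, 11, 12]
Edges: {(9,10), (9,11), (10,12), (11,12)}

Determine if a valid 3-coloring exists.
A valid 3-coloring: color 1: [10, 11]; color 2: [9, 12].
(χ(G) = 2 ≤ 3.)

Yes, G is 3-colorable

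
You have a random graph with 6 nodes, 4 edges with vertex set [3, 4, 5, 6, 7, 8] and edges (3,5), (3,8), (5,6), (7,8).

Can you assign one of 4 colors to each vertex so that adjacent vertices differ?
Yes, G is 4-colorable

A valid 4-coloring: color 1: [3, 4, 6, 7]; color 2: [5, 8].
(χ(G) = 2 ≤ 4.)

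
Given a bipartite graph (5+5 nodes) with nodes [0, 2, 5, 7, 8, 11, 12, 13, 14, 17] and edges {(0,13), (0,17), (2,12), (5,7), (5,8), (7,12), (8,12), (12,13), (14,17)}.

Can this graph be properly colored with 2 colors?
A valid 2-coloring: color 1: [0, 5, 11, 12, 14]; color 2: [2, 7, 8, 13, 17].
(χ(G) = 2 ≤ 2.)

Yes, G is 2-colorable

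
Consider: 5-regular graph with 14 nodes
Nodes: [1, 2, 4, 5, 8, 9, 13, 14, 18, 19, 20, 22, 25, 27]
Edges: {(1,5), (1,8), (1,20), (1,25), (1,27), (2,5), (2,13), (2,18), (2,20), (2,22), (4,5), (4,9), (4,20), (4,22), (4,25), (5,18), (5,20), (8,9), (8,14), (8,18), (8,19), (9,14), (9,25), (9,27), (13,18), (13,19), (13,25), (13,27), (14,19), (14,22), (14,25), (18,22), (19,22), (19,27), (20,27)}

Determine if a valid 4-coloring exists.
A valid 4-coloring: color 1: [9, 13, 20, 22]; color 2: [5, 14, 27]; color 3: [1, 4, 18, 19]; color 4: [2, 8, 25].
(χ(G) = 4 ≤ 4.)

Yes, G is 4-colorable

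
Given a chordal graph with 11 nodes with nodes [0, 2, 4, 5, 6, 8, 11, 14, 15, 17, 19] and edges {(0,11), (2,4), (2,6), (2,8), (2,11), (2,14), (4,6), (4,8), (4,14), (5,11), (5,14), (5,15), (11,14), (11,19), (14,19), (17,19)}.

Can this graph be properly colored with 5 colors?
Yes, G is 5-colorable

A valid 5-coloring: color 1: [0, 6, 8, 14, 15, 17]; color 2: [2, 5, 19]; color 3: [4, 11].
(χ(G) = 3 ≤ 5.)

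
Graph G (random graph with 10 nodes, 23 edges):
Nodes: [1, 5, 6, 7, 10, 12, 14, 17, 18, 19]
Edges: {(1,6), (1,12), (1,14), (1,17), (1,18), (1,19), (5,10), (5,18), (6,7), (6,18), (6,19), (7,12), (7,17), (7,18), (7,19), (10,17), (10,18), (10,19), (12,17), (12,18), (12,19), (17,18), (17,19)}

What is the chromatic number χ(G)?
χ(G) = 4

Clique number ω(G) = 4 (lower bound: χ ≥ ω).
The clique on [1, 12, 17, 18] has size 4, forcing χ ≥ 4, and the coloring below uses 4 colors, so χ(G) = 4.
A valid 4-coloring: color 1: [14, 18, 19]; color 2: [1, 7, 10]; color 3: [5, 6, 17]; color 4: [12].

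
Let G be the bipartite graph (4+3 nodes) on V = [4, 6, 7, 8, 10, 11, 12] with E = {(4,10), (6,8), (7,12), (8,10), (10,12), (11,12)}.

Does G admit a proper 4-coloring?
Yes, G is 4-colorable

A valid 4-coloring: color 1: [6, 7, 10, 11]; color 2: [4, 8, 12].
(χ(G) = 2 ≤ 4.)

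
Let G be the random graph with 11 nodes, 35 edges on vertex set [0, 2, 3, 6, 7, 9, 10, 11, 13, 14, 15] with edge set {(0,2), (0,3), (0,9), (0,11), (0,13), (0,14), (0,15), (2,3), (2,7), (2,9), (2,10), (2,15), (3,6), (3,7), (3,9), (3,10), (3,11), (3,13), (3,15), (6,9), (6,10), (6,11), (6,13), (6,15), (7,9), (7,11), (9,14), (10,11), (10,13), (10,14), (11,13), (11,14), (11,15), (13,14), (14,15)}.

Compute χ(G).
χ(G) = 5

Clique number ω(G) = 5 (lower bound: χ ≥ ω).
The clique on [3, 6, 10, 11, 13] has size 5, forcing χ ≥ 5, and the coloring below uses 5 colors, so χ(G) = 5.
A valid 5-coloring: color 1: [3, 14]; color 2: [2, 11]; color 3: [0, 6, 7]; color 4: [9, 13, 15]; color 5: [10].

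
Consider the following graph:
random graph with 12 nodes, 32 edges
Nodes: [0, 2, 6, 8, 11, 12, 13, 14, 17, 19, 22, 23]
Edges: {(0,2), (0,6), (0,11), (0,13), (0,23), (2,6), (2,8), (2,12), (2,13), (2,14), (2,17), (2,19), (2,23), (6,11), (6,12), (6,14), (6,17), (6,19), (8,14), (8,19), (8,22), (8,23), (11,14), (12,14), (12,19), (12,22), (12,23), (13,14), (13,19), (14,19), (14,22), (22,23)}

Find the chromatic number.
χ(G) = 5

Clique number ω(G) = 5 (lower bound: χ ≥ ω).
The clique on [2, 6, 12, 14, 19] has size 5, forcing χ ≥ 5, and the coloring below uses 5 colors, so χ(G) = 5.
A valid 5-coloring: color 1: [2, 11, 22]; color 2: [14, 17, 23]; color 3: [6, 8, 13]; color 4: [0, 19]; color 5: [12].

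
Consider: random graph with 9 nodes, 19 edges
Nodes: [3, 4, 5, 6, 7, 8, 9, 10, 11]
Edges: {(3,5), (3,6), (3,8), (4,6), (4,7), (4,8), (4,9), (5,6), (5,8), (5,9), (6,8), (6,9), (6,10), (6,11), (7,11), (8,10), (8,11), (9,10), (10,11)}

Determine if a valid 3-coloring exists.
No, G is not 3-colorable

The clique on vertices [6, 8, 10, 11] has size 4 > 3, so it alone needs 4 colors.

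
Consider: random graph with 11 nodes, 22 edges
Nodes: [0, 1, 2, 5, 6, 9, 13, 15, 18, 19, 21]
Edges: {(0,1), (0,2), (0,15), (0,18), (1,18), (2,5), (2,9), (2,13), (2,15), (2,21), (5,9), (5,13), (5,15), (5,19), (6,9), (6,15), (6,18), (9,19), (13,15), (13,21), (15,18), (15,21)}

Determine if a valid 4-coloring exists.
Yes, G is 4-colorable

A valid 4-coloring: color 1: [1, 9, 15]; color 2: [2, 18, 19]; color 3: [0, 5, 6, 21]; color 4: [13].
(χ(G) = 4 ≤ 4.)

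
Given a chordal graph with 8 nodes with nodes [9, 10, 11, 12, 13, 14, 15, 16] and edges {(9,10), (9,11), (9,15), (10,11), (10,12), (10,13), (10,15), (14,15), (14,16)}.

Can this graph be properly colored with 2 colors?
The clique on vertices [9, 10, 11] has size 3 > 2, so it alone needs 3 colors.

No, G is not 2-colorable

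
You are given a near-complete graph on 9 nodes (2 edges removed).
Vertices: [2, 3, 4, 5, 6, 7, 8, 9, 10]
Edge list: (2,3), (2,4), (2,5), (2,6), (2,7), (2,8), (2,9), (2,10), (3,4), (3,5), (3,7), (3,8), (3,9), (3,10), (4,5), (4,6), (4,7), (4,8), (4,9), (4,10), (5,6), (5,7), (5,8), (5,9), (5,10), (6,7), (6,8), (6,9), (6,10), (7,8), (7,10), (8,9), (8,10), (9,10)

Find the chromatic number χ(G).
χ(G) = 7

Clique number ω(G) = 7 (lower bound: χ ≥ ω).
The clique on [2, 3, 4, 5, 8, 9, 10] has size 7, forcing χ ≥ 7, and the coloring below uses 7 colors, so χ(G) = 7.
A valid 7-coloring: color 1: [2]; color 2: [8]; color 3: [10]; color 4: [4]; color 5: [5]; color 6: [3, 6]; color 7: [7, 9].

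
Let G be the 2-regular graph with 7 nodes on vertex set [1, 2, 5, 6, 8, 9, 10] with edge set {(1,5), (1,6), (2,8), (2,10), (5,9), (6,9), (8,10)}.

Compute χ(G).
Clique number ω(G) = 3 (lower bound: χ ≥ ω).
The clique on [2, 8, 10] has size 3, forcing χ ≥ 3, and the coloring below uses 3 colors, so χ(G) = 3.
A valid 3-coloring: color 1: [1, 2, 9]; color 2: [5, 6, 10]; color 3: [8].

χ(G) = 3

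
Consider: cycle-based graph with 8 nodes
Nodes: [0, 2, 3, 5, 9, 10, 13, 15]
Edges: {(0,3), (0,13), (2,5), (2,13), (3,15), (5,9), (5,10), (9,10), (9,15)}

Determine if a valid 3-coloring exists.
Yes, G is 3-colorable

A valid 3-coloring: color 1: [0, 5, 15]; color 2: [3, 9, 13]; color 3: [2, 10].
(χ(G) = 3 ≤ 3.)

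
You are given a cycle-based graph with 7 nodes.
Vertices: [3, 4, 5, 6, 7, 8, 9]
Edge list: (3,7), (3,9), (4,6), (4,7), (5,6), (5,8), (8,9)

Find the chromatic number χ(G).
Clique number ω(G) = 2 (lower bound: χ ≥ ω).
Odd cycle [9, 8, 5, 6, 4, 7, 3] needs 3 colors (χ ≥ 3).
The coloring below uses 3 colors, so χ(G) = 3.
A valid 3-coloring: color 1: [5, 7, 9]; color 2: [3, 6, 8]; color 3: [4].

χ(G) = 3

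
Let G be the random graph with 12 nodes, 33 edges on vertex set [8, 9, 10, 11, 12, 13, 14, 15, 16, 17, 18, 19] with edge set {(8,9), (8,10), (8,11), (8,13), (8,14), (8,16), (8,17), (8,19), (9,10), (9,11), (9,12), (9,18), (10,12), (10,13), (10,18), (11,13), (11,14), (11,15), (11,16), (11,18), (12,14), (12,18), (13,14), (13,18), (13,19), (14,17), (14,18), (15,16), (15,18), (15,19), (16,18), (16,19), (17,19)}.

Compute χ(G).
χ(G) = 4

Clique number ω(G) = 4 (lower bound: χ ≥ ω).
The clique on [8, 11, 13, 14] has size 4, forcing χ ≥ 4, and the coloring below uses 4 colors, so χ(G) = 4.
A valid 4-coloring: color 1: [8, 18]; color 2: [10, 11, 19]; color 3: [12, 13, 15, 17]; color 4: [9, 14, 16].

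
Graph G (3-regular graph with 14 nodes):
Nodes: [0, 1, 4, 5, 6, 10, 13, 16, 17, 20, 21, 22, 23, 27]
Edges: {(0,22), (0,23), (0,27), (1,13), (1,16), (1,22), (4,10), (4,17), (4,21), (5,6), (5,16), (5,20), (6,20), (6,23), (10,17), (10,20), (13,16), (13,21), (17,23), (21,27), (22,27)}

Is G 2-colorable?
The clique on vertices [0, 22, 27] has size 3 > 2, so it alone needs 3 colors.

No, G is not 2-colorable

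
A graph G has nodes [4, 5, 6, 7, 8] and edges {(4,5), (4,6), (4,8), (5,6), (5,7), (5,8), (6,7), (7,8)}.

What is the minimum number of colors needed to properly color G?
Clique number ω(G) = 3 (lower bound: χ ≥ ω).
The clique on [4, 5, 8] has size 3, forcing χ ≥ 3, and the coloring below uses 3 colors, so χ(G) = 3.
A valid 3-coloring: color 1: [5]; color 2: [4, 7]; color 3: [6, 8].

χ(G) = 3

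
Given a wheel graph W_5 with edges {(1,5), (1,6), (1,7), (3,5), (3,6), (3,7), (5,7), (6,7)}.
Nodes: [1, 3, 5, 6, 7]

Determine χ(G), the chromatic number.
χ(G) = 3

Clique number ω(G) = 3 (lower bound: χ ≥ ω).
The clique on [1, 5, 7] has size 3, forcing χ ≥ 3, and the coloring below uses 3 colors, so χ(G) = 3.
A valid 3-coloring: color 1: [7]; color 2: [5, 6]; color 3: [1, 3].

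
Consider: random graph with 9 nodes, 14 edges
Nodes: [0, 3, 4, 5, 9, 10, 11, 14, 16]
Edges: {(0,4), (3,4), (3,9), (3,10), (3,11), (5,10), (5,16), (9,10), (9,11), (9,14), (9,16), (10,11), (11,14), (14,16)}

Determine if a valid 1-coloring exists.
No, G is not 1-colorable

The clique on vertices [3, 9, 10, 11] has size 4 > 1, so it alone needs 4 colors.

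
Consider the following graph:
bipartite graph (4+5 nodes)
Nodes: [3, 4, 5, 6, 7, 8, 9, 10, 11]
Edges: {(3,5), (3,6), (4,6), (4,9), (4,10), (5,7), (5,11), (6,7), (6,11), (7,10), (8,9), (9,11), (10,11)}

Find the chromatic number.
Clique number ω(G) = 2 (lower bound: χ ≥ ω).
The graph is bipartite (no odd cycle), so 2 colors suffice: χ(G) = 2.
A valid 2-coloring: color 1: [5, 6, 9, 10]; color 2: [3, 4, 7, 8, 11].

χ(G) = 2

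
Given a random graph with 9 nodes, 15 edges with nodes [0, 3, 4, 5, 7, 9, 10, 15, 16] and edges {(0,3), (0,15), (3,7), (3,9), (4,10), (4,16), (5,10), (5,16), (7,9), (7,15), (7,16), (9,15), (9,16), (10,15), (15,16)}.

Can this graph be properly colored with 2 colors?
The clique on vertices [7, 9, 15, 16] has size 4 > 2, so it alone needs 4 colors.

No, G is not 2-colorable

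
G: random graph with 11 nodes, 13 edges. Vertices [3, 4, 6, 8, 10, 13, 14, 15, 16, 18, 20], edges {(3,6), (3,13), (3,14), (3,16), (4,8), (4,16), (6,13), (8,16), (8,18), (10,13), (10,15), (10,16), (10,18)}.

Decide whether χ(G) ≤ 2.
The clique on vertices [3, 6, 13] has size 3 > 2, so it alone needs 3 colors.

No, G is not 2-colorable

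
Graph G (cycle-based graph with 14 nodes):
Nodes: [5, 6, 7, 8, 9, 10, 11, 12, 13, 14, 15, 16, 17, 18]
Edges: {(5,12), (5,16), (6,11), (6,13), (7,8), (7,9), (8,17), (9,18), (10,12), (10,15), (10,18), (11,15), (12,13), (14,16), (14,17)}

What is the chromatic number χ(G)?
Clique number ω(G) = 2 (lower bound: χ ≥ ω).
The graph is bipartite (no odd cycle), so 2 colors suffice: χ(G) = 2.
A valid 2-coloring: color 1: [6, 7, 12, 15, 16, 17, 18]; color 2: [5, 8, 9, 10, 11, 13, 14].

χ(G) = 2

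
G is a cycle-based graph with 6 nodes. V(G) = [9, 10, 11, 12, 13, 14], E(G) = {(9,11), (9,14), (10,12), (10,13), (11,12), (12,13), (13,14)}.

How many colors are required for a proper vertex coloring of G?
χ(G) = 3

Clique number ω(G) = 3 (lower bound: χ ≥ ω).
The clique on [10, 12, 13] has size 3, forcing χ ≥ 3, and the coloring below uses 3 colors, so χ(G) = 3.
A valid 3-coloring: color 1: [12, 14]; color 2: [11, 13]; color 3: [9, 10].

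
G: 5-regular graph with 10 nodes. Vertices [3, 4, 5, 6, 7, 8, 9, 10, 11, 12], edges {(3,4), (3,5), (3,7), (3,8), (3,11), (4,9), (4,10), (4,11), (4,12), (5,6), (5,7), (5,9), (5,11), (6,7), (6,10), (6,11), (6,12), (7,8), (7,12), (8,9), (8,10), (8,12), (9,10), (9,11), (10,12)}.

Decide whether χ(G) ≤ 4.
A valid 4-coloring: color 1: [7, 10, 11]; color 2: [3, 6, 9]; color 3: [5, 12]; color 4: [4, 8].
(χ(G) = 4 ≤ 4.)

Yes, G is 4-colorable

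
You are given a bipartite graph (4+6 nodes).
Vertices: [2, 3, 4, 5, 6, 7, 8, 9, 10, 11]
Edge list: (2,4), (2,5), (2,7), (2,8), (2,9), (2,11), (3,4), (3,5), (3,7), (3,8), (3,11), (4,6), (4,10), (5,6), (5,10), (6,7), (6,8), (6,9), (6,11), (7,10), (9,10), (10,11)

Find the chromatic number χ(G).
Clique number ω(G) = 2 (lower bound: χ ≥ ω).
The graph is bipartite (no odd cycle), so 2 colors suffice: χ(G) = 2.
A valid 2-coloring: color 1: [2, 3, 6, 10]; color 2: [4, 5, 7, 8, 9, 11].

χ(G) = 2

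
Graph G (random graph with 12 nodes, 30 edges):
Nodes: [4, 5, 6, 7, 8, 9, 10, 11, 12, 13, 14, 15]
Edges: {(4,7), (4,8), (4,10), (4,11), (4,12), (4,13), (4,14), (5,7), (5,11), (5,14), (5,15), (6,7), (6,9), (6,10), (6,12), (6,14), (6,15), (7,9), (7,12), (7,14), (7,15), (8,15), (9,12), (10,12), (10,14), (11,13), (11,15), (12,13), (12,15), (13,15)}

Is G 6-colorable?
A valid 6-coloring: color 1: [4, 9, 15]; color 2: [8, 11, 12, 14]; color 3: [7, 10, 13]; color 4: [5, 6].
(χ(G) = 4 ≤ 6.)

Yes, G is 6-colorable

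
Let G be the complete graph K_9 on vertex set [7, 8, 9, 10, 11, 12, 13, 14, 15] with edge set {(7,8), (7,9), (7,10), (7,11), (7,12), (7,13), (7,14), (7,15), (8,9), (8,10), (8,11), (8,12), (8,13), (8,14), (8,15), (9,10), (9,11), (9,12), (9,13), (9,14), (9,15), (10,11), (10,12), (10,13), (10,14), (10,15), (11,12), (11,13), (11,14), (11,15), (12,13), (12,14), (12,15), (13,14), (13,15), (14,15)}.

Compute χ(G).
χ(G) = 9

Clique number ω(G) = 9 (lower bound: χ ≥ ω).
The clique on [7, 8, 9, 10, 11, 12, 13, 14, 15] has size 9, forcing χ ≥ 9, and the coloring below uses 9 colors, so χ(G) = 9.
A valid 9-coloring: color 1: [9]; color 2: [10]; color 3: [13]; color 4: [8]; color 5: [12]; color 6: [11]; color 7: [7]; color 8: [14]; color 9: [15].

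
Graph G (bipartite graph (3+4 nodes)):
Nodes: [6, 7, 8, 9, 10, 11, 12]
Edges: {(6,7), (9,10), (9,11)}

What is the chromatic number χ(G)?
χ(G) = 2

Clique number ω(G) = 2 (lower bound: χ ≥ ω).
The graph is bipartite (no odd cycle), so 2 colors suffice: χ(G) = 2.
A valid 2-coloring: color 1: [6, 8, 9, 12]; color 2: [7, 10, 11].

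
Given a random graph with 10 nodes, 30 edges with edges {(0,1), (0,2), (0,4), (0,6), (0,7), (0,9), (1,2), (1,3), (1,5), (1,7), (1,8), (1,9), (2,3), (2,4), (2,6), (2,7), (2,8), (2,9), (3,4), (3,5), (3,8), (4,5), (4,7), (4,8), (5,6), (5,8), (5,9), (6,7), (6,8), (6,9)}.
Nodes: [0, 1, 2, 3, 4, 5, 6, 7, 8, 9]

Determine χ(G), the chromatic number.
χ(G) = 4

Clique number ω(G) = 4 (lower bound: χ ≥ ω).
The clique on [0, 1, 2, 9] has size 4, forcing χ ≥ 4, and the coloring below uses 4 colors, so χ(G) = 4.
A valid 4-coloring: color 1: [2, 5]; color 2: [1, 4, 6]; color 3: [0, 8]; color 4: [3, 7, 9].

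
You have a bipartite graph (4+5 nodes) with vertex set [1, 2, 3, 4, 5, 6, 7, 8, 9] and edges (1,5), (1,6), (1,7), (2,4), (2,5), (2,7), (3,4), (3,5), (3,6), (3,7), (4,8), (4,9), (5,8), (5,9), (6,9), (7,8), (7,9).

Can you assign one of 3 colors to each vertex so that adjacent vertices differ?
A valid 3-coloring: color 1: [4, 5, 6, 7]; color 2: [1, 2, 3, 8, 9].
(χ(G) = 2 ≤ 3.)

Yes, G is 3-colorable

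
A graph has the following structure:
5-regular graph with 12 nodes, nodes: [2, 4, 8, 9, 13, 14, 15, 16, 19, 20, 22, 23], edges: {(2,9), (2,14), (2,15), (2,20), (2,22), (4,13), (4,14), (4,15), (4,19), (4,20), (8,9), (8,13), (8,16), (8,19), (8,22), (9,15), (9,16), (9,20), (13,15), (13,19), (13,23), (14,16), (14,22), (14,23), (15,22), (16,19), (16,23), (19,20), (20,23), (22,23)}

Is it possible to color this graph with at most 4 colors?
A valid 4-coloring: color 1: [8, 14, 15, 20]; color 2: [9, 13, 22]; color 3: [2, 19, 23]; color 4: [4, 16].
(χ(G) = 4 ≤ 4.)

Yes, G is 4-colorable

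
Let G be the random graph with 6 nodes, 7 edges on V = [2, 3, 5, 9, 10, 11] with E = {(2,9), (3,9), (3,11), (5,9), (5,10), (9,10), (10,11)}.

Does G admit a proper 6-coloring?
A valid 6-coloring: color 1: [9, 11]; color 2: [2, 3, 10]; color 3: [5].
(χ(G) = 3 ≤ 6.)

Yes, G is 6-colorable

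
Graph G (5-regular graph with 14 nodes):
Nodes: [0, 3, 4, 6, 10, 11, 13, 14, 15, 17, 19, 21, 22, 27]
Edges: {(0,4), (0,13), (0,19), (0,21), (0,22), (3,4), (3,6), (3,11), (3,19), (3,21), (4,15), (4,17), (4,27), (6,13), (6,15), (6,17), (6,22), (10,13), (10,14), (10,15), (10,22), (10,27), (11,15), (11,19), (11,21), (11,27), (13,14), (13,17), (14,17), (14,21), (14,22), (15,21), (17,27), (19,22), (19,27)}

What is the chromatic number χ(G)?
Clique number ω(G) = 3 (lower bound: χ ≥ ω).
Suppose a proper 3-coloring c exists. The clique [0, 19, 22] takes 3 distinct colors; by symmetry let c(0) = 1, c(19) = 2, c(22) = 3.
- Vertex 3: neighbors [19] already have colors [2]; try each remaining color.
- Case c(3) = 1:
  - Vertex 6: neighbors [3, 22] already have colors [1, 3] ⇒ c(6) = 2.
  - Vertex 11: neighbors [3, 19] already have colors [1, 2] ⇒ c(11) = 3.
  - Vertex 13: neighbors [0, 6] already have colors [1, 2] ⇒ c(13) = 3.
  - Vertex 15: neighbors [6, 11] already have colors [2, 3] ⇒ c(15) = 1.
  - Vertex 17: neighbors [6, 13] already have colors [2, 3] ⇒ c(17) = 1.
  - Vertex 27: neighbors [17, 19, 11] already have colors [1, 2, 3] — all 3 colors blocked. Contradiction.
- Case c(3) = 3:
  - Vertex 4: neighbors [0, 3] already have colors [1, 3] ⇒ c(4) = 2.
  - Vertex 11: neighbors [19, 3] already have colors [2, 3] ⇒ c(11) = 1.
  - Vertex 15: neighbors [11, 4] already have colors [1, 2] ⇒ c(15) = 3.
  - Vertex 27: neighbors [11, 4] already have colors [1, 2] ⇒ c(27) = 3.
  - Vertex 17: neighbors [4, 27] already have colors [2, 3] ⇒ c(17) = 1.
  - Vertex 14: neighbors [17, 22] already have colors [1, 3] ⇒ c(14) = 2.
  - Vertex 21: neighbors [0, 14, 3] already have colors [1, 2, 3] — all 3 colors blocked. Contradiction.
Every case ends in a contradiction, so G has no proper 3-coloring (χ ≥ 4).
The coloring below uses 4 colors, so χ(G) = 4.
A valid 4-coloring: color 1: [0, 6, 14, 27]; color 2: [3, 15, 17, 22]; color 3: [4, 13, 19, 21]; color 4: [10, 11].

χ(G) = 4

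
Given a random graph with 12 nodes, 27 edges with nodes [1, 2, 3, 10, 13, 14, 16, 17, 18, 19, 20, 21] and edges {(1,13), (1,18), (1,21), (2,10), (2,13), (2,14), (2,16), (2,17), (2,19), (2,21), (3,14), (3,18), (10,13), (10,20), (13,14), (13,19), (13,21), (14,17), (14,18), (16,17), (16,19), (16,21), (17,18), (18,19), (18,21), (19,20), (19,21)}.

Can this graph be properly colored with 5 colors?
Yes, G is 5-colorable

A valid 5-coloring: color 1: [2, 18, 20]; color 2: [10, 14, 21]; color 3: [1, 3, 17, 19]; color 4: [13, 16].
(χ(G) = 4 ≤ 5.)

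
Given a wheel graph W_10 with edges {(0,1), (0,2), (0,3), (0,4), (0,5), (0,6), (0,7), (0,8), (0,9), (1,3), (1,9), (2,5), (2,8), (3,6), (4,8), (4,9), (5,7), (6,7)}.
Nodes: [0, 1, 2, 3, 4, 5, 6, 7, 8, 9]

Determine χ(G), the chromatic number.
Clique number ω(G) = 3 (lower bound: χ ≥ ω).
Odd cycle [2, 5, 7, 6, 3, 1, 9, 4, 8] needs 3 colors (χ ≥ 3).
Vertex 0 is adjacent to every vertex of [1, 2, 3, 4, 5, 6, 7, 8, 9], which already need 3 colors among themselves, so 0 needs a new color (χ ≥ 4).
The coloring below uses 4 colors, so χ(G) = 4.
A valid 4-coloring: color 1: [0]; color 2: [2, 3, 4, 7]; color 3: [1, 5, 6, 8]; color 4: [9].

χ(G) = 4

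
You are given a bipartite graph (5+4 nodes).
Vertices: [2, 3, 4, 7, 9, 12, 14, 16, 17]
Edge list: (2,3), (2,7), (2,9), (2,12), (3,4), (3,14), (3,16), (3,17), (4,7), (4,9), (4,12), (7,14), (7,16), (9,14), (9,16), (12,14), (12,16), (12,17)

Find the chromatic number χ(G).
χ(G) = 2

Clique number ω(G) = 2 (lower bound: χ ≥ ω).
The graph is bipartite (no odd cycle), so 2 colors suffice: χ(G) = 2.
A valid 2-coloring: color 1: [3, 7, 9, 12]; color 2: [2, 4, 14, 16, 17].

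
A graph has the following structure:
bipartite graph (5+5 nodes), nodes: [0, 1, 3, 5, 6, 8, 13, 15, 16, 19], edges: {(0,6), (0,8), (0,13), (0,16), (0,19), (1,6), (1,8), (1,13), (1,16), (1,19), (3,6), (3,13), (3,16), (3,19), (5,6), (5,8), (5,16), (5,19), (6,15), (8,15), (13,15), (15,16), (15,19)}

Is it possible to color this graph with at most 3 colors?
Yes, G is 3-colorable

A valid 3-coloring: color 1: [0, 1, 3, 5, 15]; color 2: [6, 8, 13, 16, 19].
(χ(G) = 2 ≤ 3.)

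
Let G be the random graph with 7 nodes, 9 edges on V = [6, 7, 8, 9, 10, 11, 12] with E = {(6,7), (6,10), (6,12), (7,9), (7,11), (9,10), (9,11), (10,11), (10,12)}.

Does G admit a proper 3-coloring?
A valid 3-coloring: color 1: [7, 8, 10]; color 2: [9, 12]; color 3: [6, 11].
(χ(G) = 3 ≤ 3.)

Yes, G is 3-colorable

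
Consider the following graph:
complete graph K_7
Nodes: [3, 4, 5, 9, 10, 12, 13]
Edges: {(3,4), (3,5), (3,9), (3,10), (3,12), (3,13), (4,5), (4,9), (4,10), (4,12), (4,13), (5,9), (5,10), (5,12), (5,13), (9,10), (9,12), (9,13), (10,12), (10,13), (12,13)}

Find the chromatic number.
χ(G) = 7

Clique number ω(G) = 7 (lower bound: χ ≥ ω).
The clique on [3, 4, 5, 9, 10, 12, 13] has size 7, forcing χ ≥ 7, and the coloring below uses 7 colors, so χ(G) = 7.
A valid 7-coloring: color 1: [12]; color 2: [9]; color 3: [10]; color 4: [13]; color 5: [5]; color 6: [3]; color 7: [4].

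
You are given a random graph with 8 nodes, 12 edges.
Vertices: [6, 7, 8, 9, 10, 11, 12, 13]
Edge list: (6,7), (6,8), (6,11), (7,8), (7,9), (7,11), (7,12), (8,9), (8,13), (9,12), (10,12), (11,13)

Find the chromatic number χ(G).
χ(G) = 3

Clique number ω(G) = 3 (lower bound: χ ≥ ω).
The clique on [7, 8, 9] has size 3, forcing χ ≥ 3, and the coloring below uses 3 colors, so χ(G) = 3.
A valid 3-coloring: color 1: [7, 10, 13]; color 2: [8, 11, 12]; color 3: [6, 9].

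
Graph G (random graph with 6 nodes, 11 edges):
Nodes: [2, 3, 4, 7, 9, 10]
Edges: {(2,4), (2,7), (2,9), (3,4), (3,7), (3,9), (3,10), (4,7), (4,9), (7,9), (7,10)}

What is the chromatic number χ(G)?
χ(G) = 4

Clique number ω(G) = 4 (lower bound: χ ≥ ω).
The clique on [2, 4, 7, 9] has size 4, forcing χ ≥ 4, and the coloring below uses 4 colors, so χ(G) = 4.
A valid 4-coloring: color 1: [7]; color 2: [9, 10]; color 3: [2, 3]; color 4: [4].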